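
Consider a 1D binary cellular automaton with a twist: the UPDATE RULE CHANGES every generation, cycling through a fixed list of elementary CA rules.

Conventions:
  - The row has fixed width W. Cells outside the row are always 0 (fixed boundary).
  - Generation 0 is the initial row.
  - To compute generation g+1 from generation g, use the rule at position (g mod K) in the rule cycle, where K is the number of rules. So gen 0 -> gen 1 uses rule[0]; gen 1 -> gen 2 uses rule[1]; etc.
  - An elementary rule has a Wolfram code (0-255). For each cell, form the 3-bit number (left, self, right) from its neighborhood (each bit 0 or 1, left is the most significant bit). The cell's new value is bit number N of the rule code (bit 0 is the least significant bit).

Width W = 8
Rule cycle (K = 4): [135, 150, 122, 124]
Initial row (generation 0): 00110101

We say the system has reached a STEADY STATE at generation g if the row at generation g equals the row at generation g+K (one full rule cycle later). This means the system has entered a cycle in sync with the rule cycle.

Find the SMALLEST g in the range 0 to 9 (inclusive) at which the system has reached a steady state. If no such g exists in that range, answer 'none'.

Answer: 4

Derivation:
Gen 0: 00110101
Gen 1 (rule 135): 11000101
Gen 2 (rule 150): 00101101
Gen 3 (rule 122): 01011110
Gen 4 (rule 124): 01110011
Gen 5 (rule 135): 10100100
Gen 6 (rule 150): 10111110
Gen 7 (rule 122): 01100011
Gen 8 (rule 124): 01110011
Gen 9 (rule 135): 10100100
Gen 10 (rule 150): 10111110
Gen 11 (rule 122): 01100011
Gen 12 (rule 124): 01110011
Gen 13 (rule 135): 10100100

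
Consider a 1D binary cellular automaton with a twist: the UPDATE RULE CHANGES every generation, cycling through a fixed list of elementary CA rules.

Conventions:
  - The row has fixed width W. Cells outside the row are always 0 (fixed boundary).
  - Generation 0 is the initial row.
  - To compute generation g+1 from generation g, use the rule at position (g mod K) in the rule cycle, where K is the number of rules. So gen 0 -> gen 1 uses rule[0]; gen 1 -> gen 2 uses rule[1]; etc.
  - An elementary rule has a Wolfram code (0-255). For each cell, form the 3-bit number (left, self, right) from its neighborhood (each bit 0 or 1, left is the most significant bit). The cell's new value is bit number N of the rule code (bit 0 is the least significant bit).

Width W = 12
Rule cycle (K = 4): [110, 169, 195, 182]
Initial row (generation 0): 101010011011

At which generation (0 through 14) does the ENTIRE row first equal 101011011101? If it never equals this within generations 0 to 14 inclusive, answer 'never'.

Answer: 4

Derivation:
Gen 0: 101010011011
Gen 1 (rule 110): 111110111111
Gen 2 (rule 169): 111101111110
Gen 3 (rule 195): 011100111110
Gen 4 (rule 182): 101011011101
Gen 5 (rule 110): 111111110111
Gen 6 (rule 169): 111111101110
Gen 7 (rule 195): 011111100110
Gen 8 (rule 182): 101111011001
Gen 9 (rule 110): 111001111011
Gen 10 (rule 169): 110001110110
Gen 11 (rule 195): 010110110010
Gen 12 (rule 182): 111001001111
Gen 13 (rule 110): 101011011001
Gen 14 (rule 169): 010110110000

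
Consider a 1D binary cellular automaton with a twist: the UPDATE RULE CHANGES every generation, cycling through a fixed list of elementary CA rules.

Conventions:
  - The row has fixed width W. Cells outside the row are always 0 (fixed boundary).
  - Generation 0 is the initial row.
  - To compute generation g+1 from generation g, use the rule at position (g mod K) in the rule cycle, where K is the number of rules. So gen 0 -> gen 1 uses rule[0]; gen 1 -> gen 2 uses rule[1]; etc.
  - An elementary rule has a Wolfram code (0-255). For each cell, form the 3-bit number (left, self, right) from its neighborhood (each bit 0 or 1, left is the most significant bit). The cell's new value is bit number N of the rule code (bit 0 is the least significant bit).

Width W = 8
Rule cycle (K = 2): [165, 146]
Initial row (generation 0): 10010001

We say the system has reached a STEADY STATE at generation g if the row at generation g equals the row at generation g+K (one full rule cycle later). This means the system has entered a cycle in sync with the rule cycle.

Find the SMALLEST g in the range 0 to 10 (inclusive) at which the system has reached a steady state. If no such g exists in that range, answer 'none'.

Answer: none

Derivation:
Gen 0: 10010001
Gen 1 (rule 165): 10010101
Gen 2 (rule 146): 01100000
Gen 3 (rule 165): 00001111
Gen 4 (rule 146): 00010110
Gen 5 (rule 165): 11011000
Gen 6 (rule 146): 00000100
Gen 7 (rule 165): 11110101
Gen 8 (rule 146): 01100000
Gen 9 (rule 165): 00001111
Gen 10 (rule 146): 00010110
Gen 11 (rule 165): 11011000
Gen 12 (rule 146): 00000100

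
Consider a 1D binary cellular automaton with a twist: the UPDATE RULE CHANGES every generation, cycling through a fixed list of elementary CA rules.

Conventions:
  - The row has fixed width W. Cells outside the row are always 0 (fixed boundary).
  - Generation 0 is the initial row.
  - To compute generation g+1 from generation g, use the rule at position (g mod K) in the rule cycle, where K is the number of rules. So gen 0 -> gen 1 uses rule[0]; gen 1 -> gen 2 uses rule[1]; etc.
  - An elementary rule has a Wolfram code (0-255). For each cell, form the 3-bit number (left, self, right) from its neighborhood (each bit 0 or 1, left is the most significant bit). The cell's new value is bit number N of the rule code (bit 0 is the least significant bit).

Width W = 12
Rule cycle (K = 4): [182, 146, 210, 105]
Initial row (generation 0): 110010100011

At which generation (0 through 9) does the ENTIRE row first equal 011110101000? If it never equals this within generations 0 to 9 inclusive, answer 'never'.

Answer: never

Derivation:
Gen 0: 110010100011
Gen 1 (rule 182): 001111110100
Gen 2 (rule 146): 010111100010
Gen 3 (rule 210): 100011110101
Gen 4 (rule 105): 001010011010
Gen 5 (rule 182): 011111100111
Gen 6 (rule 146): 101111011010
Gen 7 (rule 210): 000111001001
Gen 8 (rule 105): 110101000000
Gen 9 (rule 182): 001111100000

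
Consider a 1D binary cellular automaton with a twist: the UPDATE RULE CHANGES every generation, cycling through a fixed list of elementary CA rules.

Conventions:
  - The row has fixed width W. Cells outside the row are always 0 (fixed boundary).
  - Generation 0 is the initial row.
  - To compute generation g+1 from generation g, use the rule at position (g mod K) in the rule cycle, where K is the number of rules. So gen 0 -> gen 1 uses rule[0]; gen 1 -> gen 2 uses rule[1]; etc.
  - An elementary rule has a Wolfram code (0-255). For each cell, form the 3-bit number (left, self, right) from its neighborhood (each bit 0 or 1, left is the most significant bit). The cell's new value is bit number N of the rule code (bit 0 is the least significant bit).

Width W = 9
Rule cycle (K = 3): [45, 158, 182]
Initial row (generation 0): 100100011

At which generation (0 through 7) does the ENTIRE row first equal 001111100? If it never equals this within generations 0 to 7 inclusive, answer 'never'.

Gen 0: 100100011
Gen 1 (rule 45): 100101010
Gen 2 (rule 158): 111101011
Gen 3 (rule 182): 011011100
Gen 4 (rule 45): 010110001
Gen 5 (rule 158): 110101011
Gen 6 (rule 182): 001111100
Gen 7 (rule 45): 101000001

Answer: 6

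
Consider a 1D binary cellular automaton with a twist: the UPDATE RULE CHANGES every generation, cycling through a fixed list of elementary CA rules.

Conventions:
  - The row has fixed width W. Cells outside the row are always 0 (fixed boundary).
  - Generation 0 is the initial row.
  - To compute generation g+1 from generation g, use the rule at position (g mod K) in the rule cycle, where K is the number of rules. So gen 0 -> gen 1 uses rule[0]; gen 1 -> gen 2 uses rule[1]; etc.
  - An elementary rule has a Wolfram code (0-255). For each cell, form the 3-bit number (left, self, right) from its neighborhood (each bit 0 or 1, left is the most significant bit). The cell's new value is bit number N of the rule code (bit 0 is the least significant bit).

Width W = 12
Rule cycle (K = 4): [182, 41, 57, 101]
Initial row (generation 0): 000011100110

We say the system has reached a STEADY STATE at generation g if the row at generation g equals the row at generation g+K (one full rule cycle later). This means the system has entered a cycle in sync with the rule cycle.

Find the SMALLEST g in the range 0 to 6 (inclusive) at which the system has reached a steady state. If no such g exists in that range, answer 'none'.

Answer: none

Derivation:
Gen 0: 000011100110
Gen 1 (rule 182): 000101011001
Gen 2 (rule 41): 110010110000
Gen 3 (rule 57): 101001101111
Gen 4 (rule 101): 111000110001
Gen 5 (rule 182): 010101001011
Gen 6 (rule 41): 001010000110
Gen 7 (rule 57): 100101110101
Gen 8 (rule 101): 100110011111
Gen 9 (rule 182): 111001101110
Gen 10 (rule 41): 100001011000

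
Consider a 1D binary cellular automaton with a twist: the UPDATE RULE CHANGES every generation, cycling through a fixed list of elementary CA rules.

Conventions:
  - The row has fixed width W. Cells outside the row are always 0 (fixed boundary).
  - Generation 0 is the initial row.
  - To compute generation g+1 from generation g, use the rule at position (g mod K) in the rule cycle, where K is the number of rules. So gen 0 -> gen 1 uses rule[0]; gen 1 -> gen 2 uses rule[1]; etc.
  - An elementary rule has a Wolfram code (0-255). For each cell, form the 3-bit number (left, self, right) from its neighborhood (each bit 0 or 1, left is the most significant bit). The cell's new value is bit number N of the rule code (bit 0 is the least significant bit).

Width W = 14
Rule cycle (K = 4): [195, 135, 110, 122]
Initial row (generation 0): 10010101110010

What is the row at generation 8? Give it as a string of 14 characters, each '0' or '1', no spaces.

Gen 0: 10010101110010
Gen 1 (rule 195): 00100000110100
Gen 2 (rule 135): 11101111000101
Gen 3 (rule 110): 10111001001111
Gen 4 (rule 122): 01101110111001
Gen 5 (rule 195): 10100110011010
Gen 6 (rule 135): 10101000100010
Gen 7 (rule 110): 11111001100110
Gen 8 (rule 122): 10001111111111

Answer: 10001111111111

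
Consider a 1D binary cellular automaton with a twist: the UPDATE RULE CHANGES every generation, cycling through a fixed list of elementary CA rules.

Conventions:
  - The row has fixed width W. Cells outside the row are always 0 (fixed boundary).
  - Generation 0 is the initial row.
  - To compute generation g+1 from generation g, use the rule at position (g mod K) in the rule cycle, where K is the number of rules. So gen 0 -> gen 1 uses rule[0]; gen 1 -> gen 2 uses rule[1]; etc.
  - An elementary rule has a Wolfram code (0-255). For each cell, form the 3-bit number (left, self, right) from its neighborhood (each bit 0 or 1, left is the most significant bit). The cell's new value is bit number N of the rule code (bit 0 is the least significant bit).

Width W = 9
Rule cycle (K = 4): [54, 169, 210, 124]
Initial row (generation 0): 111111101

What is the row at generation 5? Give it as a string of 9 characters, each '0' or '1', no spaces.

Answer: 111010011

Derivation:
Gen 0: 111111101
Gen 1 (rule 54): 000000011
Gen 2 (rule 169): 111111010
Gen 3 (rule 210): 011111001
Gen 4 (rule 124): 010001101
Gen 5 (rule 54): 111010011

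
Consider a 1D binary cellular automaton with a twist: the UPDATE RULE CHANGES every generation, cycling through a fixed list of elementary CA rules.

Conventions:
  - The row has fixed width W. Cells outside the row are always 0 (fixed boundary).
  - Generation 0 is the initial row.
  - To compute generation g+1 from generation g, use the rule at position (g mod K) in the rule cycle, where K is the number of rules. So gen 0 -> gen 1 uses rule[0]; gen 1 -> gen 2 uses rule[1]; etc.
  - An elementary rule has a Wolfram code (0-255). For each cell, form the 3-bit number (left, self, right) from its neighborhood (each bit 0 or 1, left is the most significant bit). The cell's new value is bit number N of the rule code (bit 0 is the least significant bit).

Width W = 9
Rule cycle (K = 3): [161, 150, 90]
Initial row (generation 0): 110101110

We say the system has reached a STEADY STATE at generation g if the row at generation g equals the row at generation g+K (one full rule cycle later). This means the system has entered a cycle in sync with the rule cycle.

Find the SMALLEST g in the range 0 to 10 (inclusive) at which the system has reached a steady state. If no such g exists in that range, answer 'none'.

Answer: none

Derivation:
Gen 0: 110101110
Gen 1 (rule 161): 001010100
Gen 2 (rule 150): 011010110
Gen 3 (rule 90): 111000111
Gen 4 (rule 161): 010010010
Gen 5 (rule 150): 111111111
Gen 6 (rule 90): 100000001
Gen 7 (rule 161): 001111100
Gen 8 (rule 150): 010111010
Gen 9 (rule 90): 100101001
Gen 10 (rule 161): 000010000
Gen 11 (rule 150): 000111000
Gen 12 (rule 90): 001101100
Gen 13 (rule 161): 100010001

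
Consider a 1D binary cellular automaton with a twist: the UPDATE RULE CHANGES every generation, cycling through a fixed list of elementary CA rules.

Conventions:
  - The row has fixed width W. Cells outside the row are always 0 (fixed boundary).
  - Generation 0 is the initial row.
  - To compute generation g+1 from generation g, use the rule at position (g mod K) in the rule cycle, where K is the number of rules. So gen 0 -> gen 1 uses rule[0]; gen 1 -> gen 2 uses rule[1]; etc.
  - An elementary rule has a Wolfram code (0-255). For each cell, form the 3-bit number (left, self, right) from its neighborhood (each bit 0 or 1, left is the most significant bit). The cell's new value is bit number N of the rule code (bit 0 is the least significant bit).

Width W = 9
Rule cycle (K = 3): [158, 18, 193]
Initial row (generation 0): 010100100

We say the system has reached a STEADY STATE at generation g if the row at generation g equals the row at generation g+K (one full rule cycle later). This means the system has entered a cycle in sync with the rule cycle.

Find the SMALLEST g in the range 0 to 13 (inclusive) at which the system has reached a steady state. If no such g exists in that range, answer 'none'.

Gen 0: 010100100
Gen 1 (rule 158): 110111110
Gen 2 (rule 18): 000000001
Gen 3 (rule 193): 111111100
Gen 4 (rule 158): 111111010
Gen 5 (rule 18): 000000001
Gen 6 (rule 193): 111111100
Gen 7 (rule 158): 111111010
Gen 8 (rule 18): 000000001
Gen 9 (rule 193): 111111100
Gen 10 (rule 158): 111111010
Gen 11 (rule 18): 000000001
Gen 12 (rule 193): 111111100
Gen 13 (rule 158): 111111010
Gen 14 (rule 18): 000000001
Gen 15 (rule 193): 111111100
Gen 16 (rule 158): 111111010

Answer: 2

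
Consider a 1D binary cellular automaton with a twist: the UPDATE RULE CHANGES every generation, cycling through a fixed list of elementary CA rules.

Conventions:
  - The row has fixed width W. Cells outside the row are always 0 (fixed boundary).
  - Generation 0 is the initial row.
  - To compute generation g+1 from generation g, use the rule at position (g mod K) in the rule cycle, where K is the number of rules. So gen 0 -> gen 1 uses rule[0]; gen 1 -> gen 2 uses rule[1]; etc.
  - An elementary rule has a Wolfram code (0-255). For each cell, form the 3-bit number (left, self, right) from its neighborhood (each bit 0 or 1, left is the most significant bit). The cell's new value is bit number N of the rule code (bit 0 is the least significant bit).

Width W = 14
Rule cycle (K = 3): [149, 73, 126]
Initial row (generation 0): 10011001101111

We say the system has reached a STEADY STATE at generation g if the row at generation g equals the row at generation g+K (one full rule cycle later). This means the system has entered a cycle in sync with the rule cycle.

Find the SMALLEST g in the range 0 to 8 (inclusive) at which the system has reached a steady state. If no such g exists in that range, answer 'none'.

Gen 0: 10011001101111
Gen 1 (rule 149): 11000100000110
Gen 2 (rule 73): 11010001110110
Gen 3 (rule 126): 11111011011111
Gen 4 (rule 149): 01110000001110
Gen 5 (rule 73): 01010111101010
Gen 6 (rule 126): 11111100111111
Gen 7 (rule 149): 01111010011110
Gen 8 (rule 73): 01001000010010
Gen 9 (rule 126): 11111100111111
Gen 10 (rule 149): 01111010011110
Gen 11 (rule 73): 01001000010010

Answer: 6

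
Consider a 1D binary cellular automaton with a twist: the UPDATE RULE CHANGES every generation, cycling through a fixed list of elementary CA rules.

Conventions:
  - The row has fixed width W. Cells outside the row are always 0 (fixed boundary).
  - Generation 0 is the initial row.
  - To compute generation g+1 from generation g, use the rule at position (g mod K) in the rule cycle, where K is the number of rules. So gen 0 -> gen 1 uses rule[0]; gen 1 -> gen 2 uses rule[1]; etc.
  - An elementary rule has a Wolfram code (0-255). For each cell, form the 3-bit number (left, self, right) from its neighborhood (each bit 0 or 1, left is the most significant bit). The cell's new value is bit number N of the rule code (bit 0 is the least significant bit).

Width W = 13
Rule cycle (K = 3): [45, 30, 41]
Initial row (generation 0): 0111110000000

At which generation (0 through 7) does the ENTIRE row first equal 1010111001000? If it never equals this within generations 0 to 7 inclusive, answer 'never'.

Gen 0: 0111110000000
Gen 1 (rule 45): 0100000111111
Gen 2 (rule 30): 1110001100000
Gen 3 (rule 41): 1000101001111
Gen 4 (rule 45): 1010111001000
Gen 5 (rule 30): 1010100111100
Gen 6 (rule 41): 0101000100001
Gen 7 (rule 45): 0111010101101

Answer: 4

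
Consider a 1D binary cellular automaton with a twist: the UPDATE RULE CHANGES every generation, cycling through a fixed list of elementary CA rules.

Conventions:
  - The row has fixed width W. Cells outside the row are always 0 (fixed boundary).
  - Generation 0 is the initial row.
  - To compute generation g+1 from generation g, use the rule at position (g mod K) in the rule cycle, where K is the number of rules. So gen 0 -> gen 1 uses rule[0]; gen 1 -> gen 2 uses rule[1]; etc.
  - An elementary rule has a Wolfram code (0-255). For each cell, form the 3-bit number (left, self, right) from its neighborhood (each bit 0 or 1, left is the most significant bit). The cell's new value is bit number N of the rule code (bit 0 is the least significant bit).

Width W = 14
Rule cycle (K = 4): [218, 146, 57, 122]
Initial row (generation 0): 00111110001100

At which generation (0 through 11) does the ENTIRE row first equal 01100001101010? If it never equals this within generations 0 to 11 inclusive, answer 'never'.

Gen 0: 00111110001100
Gen 1 (rule 218): 01111111011110
Gen 2 (rule 146): 10111110001101
Gen 3 (rule 57): 01100001101010
Gen 4 (rule 122): 11110011110101
Gen 5 (rule 218): 11111111110000
Gen 6 (rule 146): 01111111101000
Gen 7 (rule 57): 01000000010111
Gen 8 (rule 122): 10100000101101
Gen 9 (rule 218): 00010001001100
Gen 10 (rule 146): 00101010110010
Gen 11 (rule 57): 10010101101001

Answer: 3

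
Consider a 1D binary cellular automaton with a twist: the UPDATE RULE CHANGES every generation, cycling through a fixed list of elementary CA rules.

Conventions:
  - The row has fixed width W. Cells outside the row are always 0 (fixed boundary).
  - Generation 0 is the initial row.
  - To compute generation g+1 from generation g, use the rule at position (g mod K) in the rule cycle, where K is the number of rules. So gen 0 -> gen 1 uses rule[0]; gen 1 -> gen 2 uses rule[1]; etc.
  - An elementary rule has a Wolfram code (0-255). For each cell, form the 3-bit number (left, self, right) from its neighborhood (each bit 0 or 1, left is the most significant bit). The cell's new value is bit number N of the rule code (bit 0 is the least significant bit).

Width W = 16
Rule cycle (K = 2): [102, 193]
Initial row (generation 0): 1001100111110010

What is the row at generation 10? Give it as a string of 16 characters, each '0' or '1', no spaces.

Answer: 0001111110010010

Derivation:
Gen 0: 1001100111110010
Gen 1 (rule 102): 1010101000010110
Gen 2 (rule 193): 0000000011000010
Gen 3 (rule 102): 0000000101000110
Gen 4 (rule 193): 1111110000010010
Gen 5 (rule 102): 0000010000110110
Gen 6 (rule 193): 1111000110010010
Gen 7 (rule 102): 0001001010110110
Gen 8 (rule 193): 1100000000010010
Gen 9 (rule 102): 0100000000110110
Gen 10 (rule 193): 0001111110010010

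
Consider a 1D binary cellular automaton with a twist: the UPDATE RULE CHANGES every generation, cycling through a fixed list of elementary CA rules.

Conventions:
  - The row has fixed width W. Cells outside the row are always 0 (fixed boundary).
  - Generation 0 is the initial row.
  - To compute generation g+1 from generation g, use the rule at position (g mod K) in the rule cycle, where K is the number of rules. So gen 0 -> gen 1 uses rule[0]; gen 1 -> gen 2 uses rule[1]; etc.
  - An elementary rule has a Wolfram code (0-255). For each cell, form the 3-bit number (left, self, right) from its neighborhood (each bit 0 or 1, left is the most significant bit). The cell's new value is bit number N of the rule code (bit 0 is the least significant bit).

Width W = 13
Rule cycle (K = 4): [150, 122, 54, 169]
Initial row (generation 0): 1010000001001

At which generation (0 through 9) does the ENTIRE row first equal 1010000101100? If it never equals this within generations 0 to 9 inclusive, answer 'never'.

Answer: never

Derivation:
Gen 0: 1010000001001
Gen 1 (rule 150): 1011000011111
Gen 2 (rule 122): 0111100110001
Gen 3 (rule 54): 1000011001011
Gen 4 (rule 169): 0011010000110
Gen 5 (rule 150): 0100011001001
Gen 6 (rule 122): 1010111110110
Gen 7 (rule 54): 1111000001001
Gen 8 (rule 169): 1110011100000
Gen 9 (rule 150): 0101101010000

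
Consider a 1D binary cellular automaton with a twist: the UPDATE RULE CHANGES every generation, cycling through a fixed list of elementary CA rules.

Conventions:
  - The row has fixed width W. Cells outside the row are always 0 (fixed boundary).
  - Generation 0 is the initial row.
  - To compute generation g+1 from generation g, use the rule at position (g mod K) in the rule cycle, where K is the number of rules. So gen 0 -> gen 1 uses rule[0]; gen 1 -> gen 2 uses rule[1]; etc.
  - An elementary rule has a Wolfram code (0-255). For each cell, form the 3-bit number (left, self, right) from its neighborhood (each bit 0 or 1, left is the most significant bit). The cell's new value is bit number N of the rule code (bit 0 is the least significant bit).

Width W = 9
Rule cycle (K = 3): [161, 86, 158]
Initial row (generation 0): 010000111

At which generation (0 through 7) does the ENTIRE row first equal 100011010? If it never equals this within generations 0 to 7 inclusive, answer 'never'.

Answer: never

Derivation:
Gen 0: 010000111
Gen 1 (rule 161): 000110010
Gen 2 (rule 86): 001011111
Gen 3 (rule 158): 011011110
Gen 4 (rule 161): 000101100
Gen 5 (rule 86): 001100110
Gen 6 (rule 158): 011011101
Gen 7 (rule 161): 000101010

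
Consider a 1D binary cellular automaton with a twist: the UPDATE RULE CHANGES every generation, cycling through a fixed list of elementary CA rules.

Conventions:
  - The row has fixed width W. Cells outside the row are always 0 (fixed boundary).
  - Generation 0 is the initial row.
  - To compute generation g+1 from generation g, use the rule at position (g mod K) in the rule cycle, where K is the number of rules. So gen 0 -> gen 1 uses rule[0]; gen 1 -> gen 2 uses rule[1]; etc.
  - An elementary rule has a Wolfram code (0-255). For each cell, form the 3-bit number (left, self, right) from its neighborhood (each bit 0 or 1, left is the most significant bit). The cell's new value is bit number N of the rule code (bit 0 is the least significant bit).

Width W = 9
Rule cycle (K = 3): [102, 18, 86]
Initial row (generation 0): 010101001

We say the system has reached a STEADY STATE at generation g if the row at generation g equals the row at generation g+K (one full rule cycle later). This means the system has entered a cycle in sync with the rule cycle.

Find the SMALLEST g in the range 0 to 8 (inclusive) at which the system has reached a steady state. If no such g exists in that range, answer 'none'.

Answer: 2

Derivation:
Gen 0: 010101001
Gen 1 (rule 102): 111111011
Gen 2 (rule 18): 000000000
Gen 3 (rule 86): 000000000
Gen 4 (rule 102): 000000000
Gen 5 (rule 18): 000000000
Gen 6 (rule 86): 000000000
Gen 7 (rule 102): 000000000
Gen 8 (rule 18): 000000000
Gen 9 (rule 86): 000000000
Gen 10 (rule 102): 000000000
Gen 11 (rule 18): 000000000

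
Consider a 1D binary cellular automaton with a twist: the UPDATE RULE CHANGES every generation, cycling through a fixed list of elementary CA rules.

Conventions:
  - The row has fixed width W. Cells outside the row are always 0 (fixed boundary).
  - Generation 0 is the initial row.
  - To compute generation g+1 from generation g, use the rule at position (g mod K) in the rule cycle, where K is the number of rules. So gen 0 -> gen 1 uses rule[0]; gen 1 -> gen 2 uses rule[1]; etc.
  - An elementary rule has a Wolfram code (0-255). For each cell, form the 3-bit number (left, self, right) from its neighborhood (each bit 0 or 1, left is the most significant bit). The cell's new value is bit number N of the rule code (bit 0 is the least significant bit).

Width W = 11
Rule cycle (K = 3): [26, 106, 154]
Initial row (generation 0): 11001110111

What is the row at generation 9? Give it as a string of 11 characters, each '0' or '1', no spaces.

Gen 0: 11001110111
Gen 1 (rule 26): 10111000100
Gen 2 (rule 106): 01101001000
Gen 3 (rule 154): 11000110100
Gen 4 (rule 26): 10101100010
Gen 5 (rule 106): 01011100100
Gen 6 (rule 154): 10011011010
Gen 7 (rule 26): 01110010001
Gen 8 (rule 106): 11010100010
Gen 9 (rule 154): 10000010101

Answer: 10000010101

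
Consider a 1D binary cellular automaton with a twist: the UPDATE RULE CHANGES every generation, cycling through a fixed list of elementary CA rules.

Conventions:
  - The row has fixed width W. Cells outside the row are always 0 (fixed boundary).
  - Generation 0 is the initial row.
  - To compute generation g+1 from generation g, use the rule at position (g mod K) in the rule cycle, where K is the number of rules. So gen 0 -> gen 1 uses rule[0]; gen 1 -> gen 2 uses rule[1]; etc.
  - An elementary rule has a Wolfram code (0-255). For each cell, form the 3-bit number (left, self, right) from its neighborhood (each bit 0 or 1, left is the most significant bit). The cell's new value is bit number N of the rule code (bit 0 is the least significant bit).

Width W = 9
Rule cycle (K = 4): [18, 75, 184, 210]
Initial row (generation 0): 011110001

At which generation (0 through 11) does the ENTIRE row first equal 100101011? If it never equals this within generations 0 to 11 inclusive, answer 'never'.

Answer: never

Derivation:
Gen 0: 011110001
Gen 1 (rule 18): 100001010
Gen 2 (rule 75): 001110000
Gen 3 (rule 184): 001101000
Gen 4 (rule 210): 010100100
Gen 5 (rule 18): 100011010
Gen 6 (rule 75): 001111000
Gen 7 (rule 184): 001110100
Gen 8 (rule 210): 010110010
Gen 9 (rule 18): 100001101
Gen 10 (rule 75): 001111100
Gen 11 (rule 184): 001111010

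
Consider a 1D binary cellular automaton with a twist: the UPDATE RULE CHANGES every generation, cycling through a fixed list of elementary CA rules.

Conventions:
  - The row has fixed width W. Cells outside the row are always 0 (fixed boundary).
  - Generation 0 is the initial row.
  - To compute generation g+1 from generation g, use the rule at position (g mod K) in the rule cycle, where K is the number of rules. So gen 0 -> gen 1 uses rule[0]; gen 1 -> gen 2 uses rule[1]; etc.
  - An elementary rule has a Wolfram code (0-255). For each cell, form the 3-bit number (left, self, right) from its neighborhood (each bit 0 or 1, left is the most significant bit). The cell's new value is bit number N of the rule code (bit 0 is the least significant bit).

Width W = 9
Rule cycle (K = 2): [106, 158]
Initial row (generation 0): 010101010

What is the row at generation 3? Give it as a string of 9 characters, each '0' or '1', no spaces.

Gen 0: 010101010
Gen 1 (rule 106): 101010100
Gen 2 (rule 158): 101010110
Gen 3 (rule 106): 010101110

Answer: 010101110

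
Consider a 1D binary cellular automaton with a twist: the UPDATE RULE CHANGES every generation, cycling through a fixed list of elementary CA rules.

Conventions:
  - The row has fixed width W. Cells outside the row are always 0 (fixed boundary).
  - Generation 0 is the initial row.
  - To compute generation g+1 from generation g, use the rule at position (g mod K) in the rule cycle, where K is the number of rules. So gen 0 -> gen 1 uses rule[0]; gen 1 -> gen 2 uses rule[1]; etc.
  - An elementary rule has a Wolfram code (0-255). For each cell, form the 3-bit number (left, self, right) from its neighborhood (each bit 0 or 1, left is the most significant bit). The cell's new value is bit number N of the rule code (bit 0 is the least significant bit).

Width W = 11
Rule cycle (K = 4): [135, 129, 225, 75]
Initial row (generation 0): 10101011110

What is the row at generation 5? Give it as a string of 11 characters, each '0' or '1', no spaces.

Gen 0: 10101011110
Gen 1 (rule 135): 10101001100
Gen 2 (rule 129): 00000000001
Gen 3 (rule 225): 11111111100
Gen 4 (rule 75): 10000000101
Gen 5 (rule 135): 10111111101

Answer: 10111111101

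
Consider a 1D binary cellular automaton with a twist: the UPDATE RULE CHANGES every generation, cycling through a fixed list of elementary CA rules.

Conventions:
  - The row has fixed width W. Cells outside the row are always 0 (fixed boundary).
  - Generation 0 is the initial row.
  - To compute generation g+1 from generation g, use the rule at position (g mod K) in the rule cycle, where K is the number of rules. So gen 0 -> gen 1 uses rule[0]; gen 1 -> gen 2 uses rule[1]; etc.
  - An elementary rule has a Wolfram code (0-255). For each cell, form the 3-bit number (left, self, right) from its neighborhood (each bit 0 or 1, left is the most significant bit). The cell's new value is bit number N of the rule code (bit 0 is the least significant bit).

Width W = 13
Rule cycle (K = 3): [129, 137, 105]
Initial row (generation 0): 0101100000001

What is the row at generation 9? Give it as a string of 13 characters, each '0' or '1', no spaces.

Gen 0: 0101100000001
Gen 1 (rule 129): 0000001111100
Gen 2 (rule 137): 1111101111001
Gen 3 (rule 105): 1000111001000
Gen 4 (rule 129): 0010010000011
Gen 5 (rule 137): 1000000111010
Gen 6 (rule 105): 0011110101100
Gen 7 (rule 129): 1001100000001
Gen 8 (rule 137): 0001001111100
Gen 9 (rule 105): 1100001000101

Answer: 1100001000101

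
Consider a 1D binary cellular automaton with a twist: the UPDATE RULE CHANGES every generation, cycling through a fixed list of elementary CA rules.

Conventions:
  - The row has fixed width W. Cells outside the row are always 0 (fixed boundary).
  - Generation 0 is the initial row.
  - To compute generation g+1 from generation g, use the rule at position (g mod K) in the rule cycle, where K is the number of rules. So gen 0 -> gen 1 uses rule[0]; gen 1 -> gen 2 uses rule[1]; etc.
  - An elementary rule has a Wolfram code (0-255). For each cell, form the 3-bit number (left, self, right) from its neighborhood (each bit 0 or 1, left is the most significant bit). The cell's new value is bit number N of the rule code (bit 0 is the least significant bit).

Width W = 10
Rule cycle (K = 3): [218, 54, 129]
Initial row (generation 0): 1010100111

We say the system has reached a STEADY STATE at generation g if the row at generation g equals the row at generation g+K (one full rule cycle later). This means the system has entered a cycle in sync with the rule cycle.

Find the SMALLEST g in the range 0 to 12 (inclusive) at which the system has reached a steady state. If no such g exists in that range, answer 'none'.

Answer: 2

Derivation:
Gen 0: 1010100111
Gen 1 (rule 218): 0000011111
Gen 2 (rule 54): 0000100000
Gen 3 (rule 129): 1110001111
Gen 4 (rule 218): 1111011111
Gen 5 (rule 54): 0000100000
Gen 6 (rule 129): 1110001111
Gen 7 (rule 218): 1111011111
Gen 8 (rule 54): 0000100000
Gen 9 (rule 129): 1110001111
Gen 10 (rule 218): 1111011111
Gen 11 (rule 54): 0000100000
Gen 12 (rule 129): 1110001111
Gen 13 (rule 218): 1111011111
Gen 14 (rule 54): 0000100000
Gen 15 (rule 129): 1110001111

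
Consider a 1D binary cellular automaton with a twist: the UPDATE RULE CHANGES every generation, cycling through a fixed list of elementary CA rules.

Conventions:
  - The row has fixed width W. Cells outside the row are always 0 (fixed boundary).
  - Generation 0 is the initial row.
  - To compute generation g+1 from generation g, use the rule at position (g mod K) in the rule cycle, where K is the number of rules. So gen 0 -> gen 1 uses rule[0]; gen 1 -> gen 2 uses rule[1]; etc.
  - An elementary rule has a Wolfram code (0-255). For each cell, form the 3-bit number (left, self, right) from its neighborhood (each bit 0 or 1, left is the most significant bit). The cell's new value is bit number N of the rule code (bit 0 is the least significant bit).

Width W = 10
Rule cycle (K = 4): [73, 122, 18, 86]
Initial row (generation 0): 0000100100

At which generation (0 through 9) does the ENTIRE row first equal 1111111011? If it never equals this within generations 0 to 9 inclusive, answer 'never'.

Gen 0: 0000100100
Gen 1 (rule 73): 1110000001
Gen 2 (rule 122): 1011000010
Gen 3 (rule 18): 0000100101
Gen 4 (rule 86): 0001111101
Gen 5 (rule 73): 1101000100
Gen 6 (rule 122): 1110101010
Gen 7 (rule 18): 0000000001
Gen 8 (rule 86): 0000000011
Gen 9 (rule 73): 1111111011

Answer: 9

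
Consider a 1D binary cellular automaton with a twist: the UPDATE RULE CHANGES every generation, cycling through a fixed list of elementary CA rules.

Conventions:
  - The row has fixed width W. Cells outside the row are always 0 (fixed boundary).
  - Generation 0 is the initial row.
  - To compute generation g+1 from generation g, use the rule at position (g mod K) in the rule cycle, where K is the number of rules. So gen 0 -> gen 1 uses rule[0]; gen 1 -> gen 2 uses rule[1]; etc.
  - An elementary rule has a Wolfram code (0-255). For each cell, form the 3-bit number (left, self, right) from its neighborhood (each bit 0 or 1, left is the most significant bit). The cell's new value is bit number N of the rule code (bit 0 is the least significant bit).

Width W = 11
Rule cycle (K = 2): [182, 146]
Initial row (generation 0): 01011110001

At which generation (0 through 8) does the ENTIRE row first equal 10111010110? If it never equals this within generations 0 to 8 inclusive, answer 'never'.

Gen 0: 01011110001
Gen 1 (rule 182): 11101101011
Gen 2 (rule 146): 01000000000
Gen 3 (rule 182): 11100000000
Gen 4 (rule 146): 01010000000
Gen 5 (rule 182): 11111000000
Gen 6 (rule 146): 01110100000
Gen 7 (rule 182): 10101110000
Gen 8 (rule 146): 00000101000

Answer: never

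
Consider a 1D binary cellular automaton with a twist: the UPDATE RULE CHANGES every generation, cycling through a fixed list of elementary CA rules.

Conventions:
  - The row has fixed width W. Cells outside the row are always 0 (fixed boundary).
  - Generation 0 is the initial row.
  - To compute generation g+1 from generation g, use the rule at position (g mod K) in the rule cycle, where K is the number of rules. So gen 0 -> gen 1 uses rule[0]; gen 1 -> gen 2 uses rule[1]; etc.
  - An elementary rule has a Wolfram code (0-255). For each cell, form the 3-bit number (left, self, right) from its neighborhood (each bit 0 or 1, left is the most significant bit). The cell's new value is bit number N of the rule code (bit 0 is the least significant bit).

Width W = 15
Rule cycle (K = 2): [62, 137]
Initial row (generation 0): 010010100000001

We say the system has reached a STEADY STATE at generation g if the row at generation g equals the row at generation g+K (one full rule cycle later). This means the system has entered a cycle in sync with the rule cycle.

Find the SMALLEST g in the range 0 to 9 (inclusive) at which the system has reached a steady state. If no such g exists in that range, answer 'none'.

Answer: none

Derivation:
Gen 0: 010010100000001
Gen 1 (rule 62): 111111110000011
Gen 2 (rule 137): 111111100111010
Gen 3 (rule 62): 100000011100111
Gen 4 (rule 137): 001111011000110
Gen 5 (rule 62): 011000110101101
Gen 6 (rule 137): 010010100001000
Gen 7 (rule 62): 111111110011100
Gen 8 (rule 137): 111111100011001
Gen 9 (rule 62): 100000010110111
Gen 10 (rule 137): 001111000100110
Gen 11 (rule 62): 011000101111101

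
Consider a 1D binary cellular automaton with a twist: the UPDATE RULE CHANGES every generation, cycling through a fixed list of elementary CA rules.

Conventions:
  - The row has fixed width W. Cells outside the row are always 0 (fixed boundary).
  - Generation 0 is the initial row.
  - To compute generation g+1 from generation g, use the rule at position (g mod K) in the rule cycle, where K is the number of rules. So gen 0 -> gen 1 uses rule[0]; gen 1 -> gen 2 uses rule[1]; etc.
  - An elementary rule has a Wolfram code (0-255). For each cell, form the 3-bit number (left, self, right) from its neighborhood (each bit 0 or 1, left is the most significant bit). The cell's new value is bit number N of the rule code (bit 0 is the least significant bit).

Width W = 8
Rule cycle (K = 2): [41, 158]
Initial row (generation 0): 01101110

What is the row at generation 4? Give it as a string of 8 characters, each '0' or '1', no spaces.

Gen 0: 01101110
Gen 1 (rule 41): 01011000
Gen 2 (rule 158): 11010100
Gen 3 (rule 41): 10101001
Gen 4 (rule 158): 10101111

Answer: 10101111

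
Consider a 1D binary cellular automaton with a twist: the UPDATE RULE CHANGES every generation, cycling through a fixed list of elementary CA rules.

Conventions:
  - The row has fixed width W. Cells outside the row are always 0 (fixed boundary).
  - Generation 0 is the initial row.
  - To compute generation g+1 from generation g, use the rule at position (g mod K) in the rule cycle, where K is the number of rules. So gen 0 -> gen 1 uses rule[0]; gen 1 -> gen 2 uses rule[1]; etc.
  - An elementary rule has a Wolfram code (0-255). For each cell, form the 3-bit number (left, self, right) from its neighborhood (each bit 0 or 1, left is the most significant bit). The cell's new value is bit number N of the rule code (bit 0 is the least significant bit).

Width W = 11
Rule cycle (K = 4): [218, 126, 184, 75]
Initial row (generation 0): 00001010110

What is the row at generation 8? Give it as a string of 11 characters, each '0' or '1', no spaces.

Answer: 10010000111

Derivation:
Gen 0: 00001010110
Gen 1 (rule 218): 00010000111
Gen 2 (rule 126): 00111001101
Gen 3 (rule 184): 00110101010
Gen 4 (rule 75): 11110000000
Gen 5 (rule 218): 11111000000
Gen 6 (rule 126): 10001100000
Gen 7 (rule 184): 01001010000
Gen 8 (rule 75): 10010000111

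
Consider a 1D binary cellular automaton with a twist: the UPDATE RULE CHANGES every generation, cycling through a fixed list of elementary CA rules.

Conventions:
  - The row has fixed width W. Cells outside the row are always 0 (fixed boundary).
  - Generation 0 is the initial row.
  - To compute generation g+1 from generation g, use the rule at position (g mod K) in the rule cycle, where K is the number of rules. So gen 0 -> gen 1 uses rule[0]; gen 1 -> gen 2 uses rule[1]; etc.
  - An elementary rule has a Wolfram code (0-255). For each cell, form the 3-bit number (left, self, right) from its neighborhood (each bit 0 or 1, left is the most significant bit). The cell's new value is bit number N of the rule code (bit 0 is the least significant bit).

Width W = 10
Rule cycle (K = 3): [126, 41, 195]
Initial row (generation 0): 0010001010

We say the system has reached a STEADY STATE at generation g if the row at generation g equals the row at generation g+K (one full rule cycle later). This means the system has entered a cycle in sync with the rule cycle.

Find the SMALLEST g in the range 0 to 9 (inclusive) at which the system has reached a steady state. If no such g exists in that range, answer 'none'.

Gen 0: 0010001010
Gen 1 (rule 126): 0111011111
Gen 2 (rule 41): 0100110000
Gen 3 (rule 195): 1001010111
Gen 4 (rule 126): 1111111101
Gen 5 (rule 41): 1000000010
Gen 6 (rule 195): 0011111100
Gen 7 (rule 126): 0110000110
Gen 8 (rule 41): 0100110100
Gen 9 (rule 195): 1001010001
Gen 10 (rule 126): 1111111011
Gen 11 (rule 41): 1000000110
Gen 12 (rule 195): 0011111010

Answer: none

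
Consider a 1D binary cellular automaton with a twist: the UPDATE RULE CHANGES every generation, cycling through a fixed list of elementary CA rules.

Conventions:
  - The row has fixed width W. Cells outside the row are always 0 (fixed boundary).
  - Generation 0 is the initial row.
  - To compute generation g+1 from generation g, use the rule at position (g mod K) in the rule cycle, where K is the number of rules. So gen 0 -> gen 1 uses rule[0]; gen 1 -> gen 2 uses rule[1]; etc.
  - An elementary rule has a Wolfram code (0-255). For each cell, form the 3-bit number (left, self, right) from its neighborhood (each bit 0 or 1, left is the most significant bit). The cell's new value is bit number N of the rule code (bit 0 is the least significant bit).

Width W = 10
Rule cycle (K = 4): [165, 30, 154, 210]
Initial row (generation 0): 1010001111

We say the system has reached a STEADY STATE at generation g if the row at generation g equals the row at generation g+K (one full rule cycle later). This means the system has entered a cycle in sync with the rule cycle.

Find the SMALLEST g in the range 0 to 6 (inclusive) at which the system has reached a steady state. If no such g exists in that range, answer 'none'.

Answer: none

Derivation:
Gen 0: 1010001111
Gen 1 (rule 165): 1110100110
Gen 2 (rule 30): 1000111101
Gen 3 (rule 154): 0101111000
Gen 4 (rule 210): 1000111100
Gen 5 (rule 165): 1010011001
Gen 6 (rule 30): 1011110111
Gen 7 (rule 154): 0011100110
Gen 8 (rule 210): 0101111011
Gen 9 (rule 165): 0110110100
Gen 10 (rule 30): 1100100110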